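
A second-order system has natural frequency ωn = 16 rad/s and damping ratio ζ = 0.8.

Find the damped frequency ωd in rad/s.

ωd = ωn√(1 - ζ²) = 16√(1 - 0.8²) = 9.6 rad/s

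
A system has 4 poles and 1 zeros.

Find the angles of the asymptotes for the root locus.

n - m = 4 - 1 = 3. Angles: θk = (2k + 1)·180°/3 = 60°, 180°, 300°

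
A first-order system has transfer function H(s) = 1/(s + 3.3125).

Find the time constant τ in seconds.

For H(s) = 1/(s + 1/τ), the pole is at -1/τ = -3.3125, so τ = 1/3.3125 = 0.3019 s.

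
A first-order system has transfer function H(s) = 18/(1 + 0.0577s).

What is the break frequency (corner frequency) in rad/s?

Corner frequency = 1/τ = 1/0.0577 = 17.331 rad/s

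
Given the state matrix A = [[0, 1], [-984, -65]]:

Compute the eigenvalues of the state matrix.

det(A - λI) = λ² - (-65)λ + 984 = (λ - (-24))(λ - (-41)). Eigenvalues: -24, -41.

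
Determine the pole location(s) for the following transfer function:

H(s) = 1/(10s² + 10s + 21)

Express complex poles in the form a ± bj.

Discriminant = 10² - 4×10×21 = 100 - 840 = -740 < 0, so the poles are a complex conjugate pair s = (-10 ± j√740)/(2×10). Real part = -10/(2×10) = -10/20 = -0.5; imaginary part = ±√740/(2×10) ≈ 1.3601. Poles: s = -0.5 ± 1.3601j.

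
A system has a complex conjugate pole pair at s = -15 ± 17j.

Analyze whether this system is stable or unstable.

Real part of poles is -15 (< 0, left half-plane). Stable.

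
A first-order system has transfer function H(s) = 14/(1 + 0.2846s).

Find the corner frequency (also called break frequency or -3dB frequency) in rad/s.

Corner frequency = 1/τ = 1/0.2846 = 3.514 rad/s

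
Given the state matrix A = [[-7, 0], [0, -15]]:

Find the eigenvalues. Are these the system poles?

For diagonal matrix, eigenvalues are diagonal entries: λ₁ = -7, λ₂ = -15. Eigenvalues of A = system poles.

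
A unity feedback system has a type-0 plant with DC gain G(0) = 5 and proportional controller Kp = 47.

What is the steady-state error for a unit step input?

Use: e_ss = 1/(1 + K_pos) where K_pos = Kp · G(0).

K_pos = Kp · G(0) = 47 × 5 = 235. e_ss = 1/(1 + 235) = 0.0042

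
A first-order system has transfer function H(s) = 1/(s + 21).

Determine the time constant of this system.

For H(s) = 1/(s + 1/τ), the pole is at -1/τ = -21, so τ = 1/21 = 0.0476 s.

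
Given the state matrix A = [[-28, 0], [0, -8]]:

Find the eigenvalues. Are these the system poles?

For diagonal matrix, eigenvalues are diagonal entries: λ₁ = -28, λ₂ = -8. Eigenvalues of A = system poles.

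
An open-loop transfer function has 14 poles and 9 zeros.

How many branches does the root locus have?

Root locus has n branches where n = number of poles = 14.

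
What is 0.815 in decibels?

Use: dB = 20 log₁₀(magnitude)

dB = 20 log₁₀(0.815) = -1.8 dB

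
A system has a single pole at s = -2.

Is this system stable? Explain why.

Pole at s = -2 is in the left half-plane. Stable.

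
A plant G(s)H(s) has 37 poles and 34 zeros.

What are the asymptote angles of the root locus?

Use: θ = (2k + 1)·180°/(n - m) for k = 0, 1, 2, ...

n - m = 37 - 34 = 3. Angles: θk = (2k + 1)·180°/3 = 60°, 180°, 300°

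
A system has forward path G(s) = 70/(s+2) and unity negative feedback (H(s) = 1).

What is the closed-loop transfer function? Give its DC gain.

T(s) = G/(1+GH) = [70/(s+2)] / [1 + 70/(s+2)] = 70/(s+2+70) = 70/(s+72). DC gain = 70/72 = 0.9722.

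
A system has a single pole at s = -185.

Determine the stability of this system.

Pole at s = -185 is in the left half-plane. Stable.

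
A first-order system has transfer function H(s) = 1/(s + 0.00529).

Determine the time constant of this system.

For H(s) = 1/(s + 1/τ), the pole is at -1/τ = -0.00529, so τ = 1/0.00529 = 189 s.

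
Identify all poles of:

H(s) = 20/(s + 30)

Pole is where denominator = 0: s + 30 = 0, so s = -30.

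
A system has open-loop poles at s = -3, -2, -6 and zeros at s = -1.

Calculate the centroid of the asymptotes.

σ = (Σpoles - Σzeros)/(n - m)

σ = (Σpoles - Σzeros)/(n - m) = (-11 - (-1))/(3 - 1) = -10/2 = -5.0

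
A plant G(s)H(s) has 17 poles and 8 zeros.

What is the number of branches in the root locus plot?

Root locus has n branches where n = number of poles = 17.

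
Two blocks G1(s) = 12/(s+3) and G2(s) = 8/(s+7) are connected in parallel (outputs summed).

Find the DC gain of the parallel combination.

Parallel: G_eq = G1 + G2. DC gain = G1(0) + G2(0) = 12/3 + 8/7 = 4 + 1.1429 = 5.1429.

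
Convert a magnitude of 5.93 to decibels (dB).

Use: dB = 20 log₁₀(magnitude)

dB = 20 log₁₀(5.93) = 15.5 dB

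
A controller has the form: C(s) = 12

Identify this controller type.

This is a Proportional (P) controller.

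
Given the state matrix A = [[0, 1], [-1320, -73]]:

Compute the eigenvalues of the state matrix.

det(A - λI) = λ² - (-73)λ + 1320 = (λ - (-40))(λ - (-33)). Eigenvalues: -40, -33.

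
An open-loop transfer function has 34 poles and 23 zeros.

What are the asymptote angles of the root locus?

n - m = 34 - 23 = 11. Angles: θk = (2k + 1)·180°/11 = 16.36°, 49.09°, 81.82°, 114.55°, 147.27°, 180°, 212.73°, 245.45°, 278.18°, 310.91°, 343.64°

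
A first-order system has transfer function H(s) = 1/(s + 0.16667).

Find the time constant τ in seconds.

For H(s) = 1/(s + 1/τ), the pole is at -1/τ = -0.16667, so τ = 1/0.16667 = 6 s.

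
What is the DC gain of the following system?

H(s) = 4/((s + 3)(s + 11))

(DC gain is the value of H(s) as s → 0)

DC gain = H(0) = 4/(3 × 11) = 4/33 = 0.1212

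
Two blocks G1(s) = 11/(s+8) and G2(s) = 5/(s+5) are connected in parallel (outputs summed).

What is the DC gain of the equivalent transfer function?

Parallel: G_eq = G1 + G2. DC gain = G1(0) + G2(0) = 11/8 + 5/5 = 1.375 + 1 = 2.375.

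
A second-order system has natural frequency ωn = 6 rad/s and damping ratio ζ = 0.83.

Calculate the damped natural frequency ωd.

ωd = ωn√(1 - ζ²) = 6√(1 - 0.83²) = 3.35 rad/s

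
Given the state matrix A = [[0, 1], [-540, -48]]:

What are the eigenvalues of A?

det(A - λI) = λ² - (-48)λ + 540 = (λ - (-30))(λ - (-18)). Eigenvalues: -30, -18.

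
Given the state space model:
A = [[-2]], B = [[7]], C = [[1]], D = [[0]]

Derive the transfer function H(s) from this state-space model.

(sI - A)⁻¹ = 1/(s + 2). H(s) = 1 × 7/(s + 2) + 0 = 7/(s + 2).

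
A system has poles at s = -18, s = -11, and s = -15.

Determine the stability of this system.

All poles are in the left half-plane. System is stable.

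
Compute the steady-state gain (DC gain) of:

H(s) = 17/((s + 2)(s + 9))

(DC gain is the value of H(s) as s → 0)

DC gain = H(0) = 17/(2 × 9) = 17/18 = 0.9444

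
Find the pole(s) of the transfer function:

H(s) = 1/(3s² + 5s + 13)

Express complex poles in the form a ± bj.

Discriminant = 5² - 4×3×13 = 25 - 156 = -131 < 0, so the poles are a complex conjugate pair s = (-5 ± j√131)/(2×3). Real part = -5/(2×3) = -5/6 ≈ -0.8333; imaginary part = ±√131/(2×3) ≈ 1.9076. Poles: s = -0.8333 ± 1.9076j.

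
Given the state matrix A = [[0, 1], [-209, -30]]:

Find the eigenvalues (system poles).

det(A - λI) = λ² - (-30)λ + 209 = (λ - (-11))(λ - (-19)). Eigenvalues: -11, -19.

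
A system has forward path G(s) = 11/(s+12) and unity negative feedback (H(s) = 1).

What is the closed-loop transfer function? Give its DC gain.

T(s) = G/(1+GH) = [11/(s+12)] / [1 + 11/(s+12)] = 11/(s+12+11) = 11/(s+23). DC gain = 11/23 = 0.4783.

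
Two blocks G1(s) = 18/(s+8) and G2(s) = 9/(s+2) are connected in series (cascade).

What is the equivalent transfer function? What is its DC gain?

Series: multiply transfer functions. G_eq = 18/(s+8) × 9/(s+2) = 162/((s+8)(s+2)). DC gain = 162/(8×2) = 10.125.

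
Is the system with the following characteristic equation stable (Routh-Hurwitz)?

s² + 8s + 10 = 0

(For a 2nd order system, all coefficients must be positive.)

Coefficients: 1, 8, 10. All positive, so system is stable.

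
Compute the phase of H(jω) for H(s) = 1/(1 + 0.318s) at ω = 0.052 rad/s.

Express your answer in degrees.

Phase = -arctan(ωτ) = -arctan(0.052 × 0.318) = -0.9°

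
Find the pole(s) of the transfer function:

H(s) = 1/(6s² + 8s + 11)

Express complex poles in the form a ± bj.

Discriminant = 8² - 4×6×11 = 64 - 264 = -200 < 0, so the poles are a complex conjugate pair s = (-8 ± j√200)/(2×6). Real part = -8/(2×6) = -8/12 ≈ -0.6667; imaginary part = ±√200/(2×6) ≈ 1.1785. Poles: s = -0.6667 ± 1.1785j.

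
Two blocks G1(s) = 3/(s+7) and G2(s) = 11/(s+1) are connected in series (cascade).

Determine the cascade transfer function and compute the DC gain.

Series: multiply transfer functions. G_eq = 3/(s+7) × 11/(s+1) = 33/((s+7)(s+1)). DC gain = 33/(7×1) = 4.7143.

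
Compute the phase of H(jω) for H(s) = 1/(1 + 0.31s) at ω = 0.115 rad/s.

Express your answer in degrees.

Phase = -arctan(ωτ) = -arctan(0.115 × 0.31) = -2.0°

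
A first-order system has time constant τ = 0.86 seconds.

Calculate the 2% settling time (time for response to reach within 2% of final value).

For first-order system, 2% settling time ≈ 4τ = 4 × 0.86 = 3.44 s.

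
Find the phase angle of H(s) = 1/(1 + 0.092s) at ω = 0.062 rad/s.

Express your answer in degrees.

Phase = -arctan(ωτ) = -arctan(0.062 × 0.092) = -0.3°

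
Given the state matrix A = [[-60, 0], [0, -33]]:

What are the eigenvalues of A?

For diagonal matrix, eigenvalues are diagonal entries: λ₁ = -60, λ₂ = -33.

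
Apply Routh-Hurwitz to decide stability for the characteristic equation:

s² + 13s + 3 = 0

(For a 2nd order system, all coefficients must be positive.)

Coefficients: 1, 13, 3. All positive, so system is stable.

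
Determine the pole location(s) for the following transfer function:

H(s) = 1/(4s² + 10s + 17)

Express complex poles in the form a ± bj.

Discriminant = 10² - 4×4×17 = 100 - 272 = -172 < 0, so the poles are a complex conjugate pair s = (-10 ± j√172)/(2×4). Real part = -10/(2×4) = -10/8 = -1.25; imaginary part = ±√172/(2×4) ≈ 1.6394. Poles: s = -1.25 ± 1.6394j.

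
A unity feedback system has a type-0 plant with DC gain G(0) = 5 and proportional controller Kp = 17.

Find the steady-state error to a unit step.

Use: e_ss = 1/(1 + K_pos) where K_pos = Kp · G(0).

K_pos = Kp · G(0) = 17 × 5 = 85. e_ss = 1/(1 + 85) = 0.0116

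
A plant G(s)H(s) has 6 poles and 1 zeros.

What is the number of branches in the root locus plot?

Root locus has n branches where n = number of poles = 6.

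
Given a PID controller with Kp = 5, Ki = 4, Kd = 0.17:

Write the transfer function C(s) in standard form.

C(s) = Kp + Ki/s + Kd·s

Substituting values: C(s) = 5 + 4/s + 0.17s = (0.17s² + 5s + 4)/s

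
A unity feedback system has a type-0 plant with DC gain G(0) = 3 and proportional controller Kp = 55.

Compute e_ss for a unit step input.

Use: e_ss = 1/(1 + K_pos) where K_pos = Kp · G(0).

K_pos = Kp · G(0) = 55 × 3 = 165. e_ss = 1/(1 + 165) = 0.0060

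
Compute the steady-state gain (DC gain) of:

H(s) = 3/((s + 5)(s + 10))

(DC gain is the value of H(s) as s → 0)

DC gain = H(0) = 3/(5 × 10) = 3/50 = 0.06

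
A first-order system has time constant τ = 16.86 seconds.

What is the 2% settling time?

For first-order system, 2% settling time ≈ 4τ = 4 × 16.86 = 67.44 s.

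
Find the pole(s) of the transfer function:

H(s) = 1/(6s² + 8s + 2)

Discriminant = 8² - 4×6×2 = 64 - 48 = 16 > 0, so two distinct real poles. Using quadratic formula: s = (-8 ± √16)/(2×6) = (-8 ± √16)/12, with √16 = 4. s₁ = -4/12 ≈ -0.3333, s₂ = -12/12 = -1. Poles: s₁ = -0.3333, s₂ = -1.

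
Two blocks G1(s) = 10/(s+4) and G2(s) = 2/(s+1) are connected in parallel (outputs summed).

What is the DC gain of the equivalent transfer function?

Parallel: G_eq = G1 + G2. DC gain = G1(0) + G2(0) = 10/4 + 2/1 = 2.5 + 2 = 4.5.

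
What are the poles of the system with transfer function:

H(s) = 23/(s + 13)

Pole is where denominator = 0: s + 13 = 0, so s = -13.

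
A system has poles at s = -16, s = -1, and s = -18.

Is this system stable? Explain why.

All poles are in the left half-plane. System is stable.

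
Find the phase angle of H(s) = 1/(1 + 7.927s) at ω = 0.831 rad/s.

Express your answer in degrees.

Phase = -arctan(ωτ) = -arctan(0.831 × 7.927) = -81.4°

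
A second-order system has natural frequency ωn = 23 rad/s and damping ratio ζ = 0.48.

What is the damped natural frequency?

ωd = ωn√(1 - ζ²) = 23√(1 - 0.48²) = 20.18 rad/s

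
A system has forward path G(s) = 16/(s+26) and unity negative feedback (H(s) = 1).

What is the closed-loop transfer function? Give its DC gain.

T(s) = G/(1+GH) = [16/(s+26)] / [1 + 16/(s+26)] = 16/(s+26+16) = 16/(s+42). DC gain = 16/42 = 0.3810.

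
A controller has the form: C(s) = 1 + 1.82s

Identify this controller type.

This is a Proportional-Derivative (PD) controller.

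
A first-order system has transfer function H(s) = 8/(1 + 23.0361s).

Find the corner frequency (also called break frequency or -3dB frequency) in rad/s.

Corner frequency = 1/τ = 1/23.0361 = 0.043 rad/s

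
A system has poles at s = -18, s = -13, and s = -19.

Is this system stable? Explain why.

All poles are in the left half-plane. System is stable.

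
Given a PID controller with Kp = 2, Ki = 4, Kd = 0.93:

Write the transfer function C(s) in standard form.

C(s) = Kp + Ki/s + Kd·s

Substituting values: C(s) = 2 + 4/s + 0.93s = (0.93s² + 2s + 4)/s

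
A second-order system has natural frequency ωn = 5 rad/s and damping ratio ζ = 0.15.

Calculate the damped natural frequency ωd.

ωd = ωn√(1 - ζ²) = 5√(1 - 0.15²) = 4.94 rad/s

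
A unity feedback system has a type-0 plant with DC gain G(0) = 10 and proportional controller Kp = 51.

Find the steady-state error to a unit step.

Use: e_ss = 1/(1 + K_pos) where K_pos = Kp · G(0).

K_pos = Kp · G(0) = 51 × 10 = 510. e_ss = 1/(1 + 510) = 0.0020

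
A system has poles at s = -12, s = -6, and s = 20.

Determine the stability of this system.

Pole(s) at s = 20 are not in the left half-plane. System is unstable.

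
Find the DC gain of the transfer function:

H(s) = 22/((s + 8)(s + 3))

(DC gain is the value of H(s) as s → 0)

DC gain = H(0) = 22/(8 × 3) = 22/24 = 0.9167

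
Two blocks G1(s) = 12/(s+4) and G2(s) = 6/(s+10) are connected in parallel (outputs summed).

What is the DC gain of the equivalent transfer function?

Parallel: G_eq = G1 + G2. DC gain = G1(0) + G2(0) = 12/4 + 6/10 = 3 + 0.6 = 3.6.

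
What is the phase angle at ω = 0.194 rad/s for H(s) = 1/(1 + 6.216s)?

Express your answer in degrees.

Phase = -arctan(ωτ) = -arctan(0.194 × 6.216) = -50.3°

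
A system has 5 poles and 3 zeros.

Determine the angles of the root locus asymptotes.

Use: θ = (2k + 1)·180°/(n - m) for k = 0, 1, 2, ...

n - m = 5 - 3 = 2. Angles: θk = (2k + 1)·180°/2 = 90°, 270°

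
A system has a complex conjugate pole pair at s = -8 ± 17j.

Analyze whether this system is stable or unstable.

Real part of poles is -8 (< 0, left half-plane). Stable.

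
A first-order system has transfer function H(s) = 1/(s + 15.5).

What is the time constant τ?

For H(s) = 1/(s + 1/τ), the pole is at -1/τ = -15.5, so τ = 1/15.5 = 0.0645 s.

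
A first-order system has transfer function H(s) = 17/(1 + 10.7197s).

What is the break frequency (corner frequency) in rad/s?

Corner frequency = 1/τ = 1/10.7197 = 0.093 rad/s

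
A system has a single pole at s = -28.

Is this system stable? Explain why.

Pole at s = -28 is in the left half-plane. Stable.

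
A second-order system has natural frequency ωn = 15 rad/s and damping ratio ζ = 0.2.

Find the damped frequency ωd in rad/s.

ωd = ωn√(1 - ζ²) = 15√(1 - 0.2²) = 14.7 rad/s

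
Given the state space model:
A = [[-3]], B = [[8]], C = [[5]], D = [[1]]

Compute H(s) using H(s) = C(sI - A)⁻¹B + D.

(sI - A)⁻¹ = 1/(s + 3). H(s) = 5×8/(s + 3) + 1 = (s + 43)/(s + 3).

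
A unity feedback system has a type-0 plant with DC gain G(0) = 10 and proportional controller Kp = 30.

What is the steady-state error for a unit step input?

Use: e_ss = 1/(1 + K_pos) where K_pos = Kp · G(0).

K_pos = Kp · G(0) = 30 × 10 = 300. e_ss = 1/(1 + 300) = 0.0033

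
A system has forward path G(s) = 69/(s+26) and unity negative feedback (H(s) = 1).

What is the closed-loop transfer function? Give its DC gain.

T(s) = G/(1+GH) = [69/(s+26)] / [1 + 69/(s+26)] = 69/(s+26+69) = 69/(s+95). DC gain = 69/95 = 0.7263.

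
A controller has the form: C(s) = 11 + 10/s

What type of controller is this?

This is a Proportional-Integral (PI) controller.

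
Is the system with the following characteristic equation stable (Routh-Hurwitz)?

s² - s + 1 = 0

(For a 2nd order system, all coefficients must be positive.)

Coefficients: 1, -1, 1. b=-1 not positive, so system is unstable.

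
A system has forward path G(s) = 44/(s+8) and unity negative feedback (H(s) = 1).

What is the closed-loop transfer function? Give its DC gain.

T(s) = G/(1+GH) = [44/(s+8)] / [1 + 44/(s+8)] = 44/(s+8+44) = 44/(s+52). DC gain = 44/52 = 0.8462.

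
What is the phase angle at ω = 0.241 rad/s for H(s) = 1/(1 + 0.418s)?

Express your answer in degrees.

Phase = -arctan(ωτ) = -arctan(0.241 × 0.418) = -5.8°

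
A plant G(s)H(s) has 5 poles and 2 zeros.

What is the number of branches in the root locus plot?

Root locus has n branches where n = number of poles = 5.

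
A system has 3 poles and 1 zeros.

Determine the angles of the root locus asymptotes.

n - m = 3 - 1 = 2. Angles: θk = (2k + 1)·180°/2 = 90°, 270°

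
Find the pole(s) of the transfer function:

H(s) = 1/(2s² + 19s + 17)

Discriminant = 19² - 4×2×17 = 361 - 136 = 225 > 0, so two distinct real poles. Using quadratic formula: s = (-19 ± √225)/(2×2) = (-19 ± √225)/4, with √225 = 15. s₁ = -4/4 = -1, s₂ = -34/4 = -8.5. Poles: s₁ = -1, s₂ = -8.5.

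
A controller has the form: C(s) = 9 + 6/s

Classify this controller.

This is a Proportional-Integral (PI) controller.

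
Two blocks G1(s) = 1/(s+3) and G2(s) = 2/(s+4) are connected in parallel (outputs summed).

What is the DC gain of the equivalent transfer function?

Parallel: G_eq = G1 + G2. DC gain = G1(0) + G2(0) = 1/3 + 2/4 = 0.3333 + 0.5 = 0.8333.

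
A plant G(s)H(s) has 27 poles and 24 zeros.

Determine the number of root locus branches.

Root locus has n branches where n = number of poles = 27.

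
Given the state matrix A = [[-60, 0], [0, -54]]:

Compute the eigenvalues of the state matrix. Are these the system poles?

For diagonal matrix, eigenvalues are diagonal entries: λ₁ = -60, λ₂ = -54. Eigenvalues of A = system poles.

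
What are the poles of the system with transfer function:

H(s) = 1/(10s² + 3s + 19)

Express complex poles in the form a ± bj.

Discriminant = 3² - 4×10×19 = 9 - 760 = -751 < 0, so the poles are a complex conjugate pair s = (-3 ± j√751)/(2×10). Real part = -3/(2×10) = -3/20 = -0.15; imaginary part = ±√751/(2×10) ≈ 1.3702. Poles: s = -0.15 ± 1.3702j.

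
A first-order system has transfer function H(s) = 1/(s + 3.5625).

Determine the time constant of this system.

For H(s) = 1/(s + 1/τ), the pole is at -1/τ = -3.5625, so τ = 1/3.5625 = 0.2807 s.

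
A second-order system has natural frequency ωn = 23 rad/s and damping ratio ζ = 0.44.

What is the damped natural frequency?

ωd = ωn√(1 - ζ²) = 23√(1 - 0.44²) = 20.65 rad/s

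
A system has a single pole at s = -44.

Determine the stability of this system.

Pole at s = -44 is in the left half-plane. Stable.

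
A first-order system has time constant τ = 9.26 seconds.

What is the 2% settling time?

For first-order system, 2% settling time ≈ 4τ = 4 × 9.26 = 37.04 s.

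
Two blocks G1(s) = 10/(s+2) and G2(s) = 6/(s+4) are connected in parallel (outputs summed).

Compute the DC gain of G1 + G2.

Parallel: G_eq = G1 + G2. DC gain = G1(0) + G2(0) = 10/2 + 6/4 = 5 + 1.5 = 6.5.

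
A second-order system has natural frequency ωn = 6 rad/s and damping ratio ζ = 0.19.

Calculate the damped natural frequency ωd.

ωd = ωn√(1 - ζ²) = 6√(1 - 0.19²) = 5.89 rad/s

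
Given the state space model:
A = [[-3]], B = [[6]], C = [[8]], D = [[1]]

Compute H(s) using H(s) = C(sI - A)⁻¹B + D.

(sI - A)⁻¹ = 1/(s + 3). H(s) = 8×6/(s + 3) + 1 = (s + 51)/(s + 3).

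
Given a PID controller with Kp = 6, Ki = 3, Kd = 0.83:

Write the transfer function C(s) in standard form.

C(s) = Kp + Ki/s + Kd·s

Substituting values: C(s) = 6 + 3/s + 0.83s = (0.83s² + 6s + 3)/s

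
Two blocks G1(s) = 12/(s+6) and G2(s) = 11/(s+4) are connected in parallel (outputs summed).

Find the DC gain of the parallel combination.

Parallel: G_eq = G1 + G2. DC gain = G1(0) + G2(0) = 12/6 + 11/4 = 2 + 2.75 = 4.75.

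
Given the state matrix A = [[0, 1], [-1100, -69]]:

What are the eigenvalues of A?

det(A - λI) = λ² - (-69)λ + 1100 = (λ - (-25))(λ - (-44)). Eigenvalues: -25, -44.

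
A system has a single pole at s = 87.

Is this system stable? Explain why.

Pole at s = 87 is in the right half-plane. Unstable.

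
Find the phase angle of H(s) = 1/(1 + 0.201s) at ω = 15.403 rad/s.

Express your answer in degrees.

Phase = -arctan(ωτ) = -arctan(15.403 × 0.201) = -72.1°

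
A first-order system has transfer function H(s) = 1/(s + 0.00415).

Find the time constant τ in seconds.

For H(s) = 1/(s + 1/τ), the pole is at -1/τ = -0.00415, so τ = 1/0.00415 = 241 s.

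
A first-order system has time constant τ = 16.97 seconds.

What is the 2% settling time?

For first-order system, 2% settling time ≈ 4τ = 4 × 16.97 = 67.88 s.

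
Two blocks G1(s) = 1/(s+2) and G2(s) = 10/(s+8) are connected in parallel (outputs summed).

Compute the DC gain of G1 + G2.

Parallel: G_eq = G1 + G2. DC gain = G1(0) + G2(0) = 1/2 + 10/8 = 0.5 + 1.25 = 1.75.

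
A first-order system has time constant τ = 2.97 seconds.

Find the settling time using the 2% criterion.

For first-order system, 2% settling time ≈ 4τ = 4 × 2.97 = 11.88 s.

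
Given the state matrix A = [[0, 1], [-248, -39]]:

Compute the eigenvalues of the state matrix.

det(A - λI) = λ² - (-39)λ + 248 = (λ - (-31))(λ - (-8)). Eigenvalues: -31, -8.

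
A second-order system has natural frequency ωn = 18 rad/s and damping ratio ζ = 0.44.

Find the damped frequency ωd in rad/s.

ωd = ωn√(1 - ζ²) = 18√(1 - 0.44²) = 16.16 rad/s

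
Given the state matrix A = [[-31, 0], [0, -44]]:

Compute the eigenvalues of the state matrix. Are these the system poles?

For diagonal matrix, eigenvalues are diagonal entries: λ₁ = -31, λ₂ = -44. Eigenvalues of A = system poles.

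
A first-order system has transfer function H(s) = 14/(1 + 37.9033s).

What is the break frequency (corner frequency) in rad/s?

Corner frequency = 1/τ = 1/37.9033 = 0.026 rad/s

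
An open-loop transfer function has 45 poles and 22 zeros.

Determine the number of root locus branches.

Root locus has n branches where n = number of poles = 45.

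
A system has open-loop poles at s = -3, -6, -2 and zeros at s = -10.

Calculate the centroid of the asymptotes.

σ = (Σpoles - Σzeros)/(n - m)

σ = (Σpoles - Σzeros)/(n - m) = (-11 - (-10))/(3 - 1) = -1/2 = -0.5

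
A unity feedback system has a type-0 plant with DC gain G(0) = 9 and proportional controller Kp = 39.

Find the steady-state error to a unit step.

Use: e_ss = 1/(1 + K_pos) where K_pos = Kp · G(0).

K_pos = Kp · G(0) = 39 × 9 = 351. e_ss = 1/(1 + 351) = 0.0028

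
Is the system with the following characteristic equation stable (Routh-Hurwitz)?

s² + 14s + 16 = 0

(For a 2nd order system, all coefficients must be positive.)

Coefficients: 1, 14, 16. All positive, so system is stable.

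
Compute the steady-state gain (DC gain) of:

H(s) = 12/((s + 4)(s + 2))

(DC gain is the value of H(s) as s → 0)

DC gain = H(0) = 12/(4 × 2) = 12/8 = 1.5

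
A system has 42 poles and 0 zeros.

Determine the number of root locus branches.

Root locus has n branches where n = number of poles = 42.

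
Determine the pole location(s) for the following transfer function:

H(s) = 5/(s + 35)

Pole is where denominator = 0: s + 35 = 0, so s = -35.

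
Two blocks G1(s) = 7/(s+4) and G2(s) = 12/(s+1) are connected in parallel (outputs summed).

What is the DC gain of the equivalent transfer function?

Parallel: G_eq = G1 + G2. DC gain = G1(0) + G2(0) = 7/4 + 12/1 = 1.75 + 12 = 13.75.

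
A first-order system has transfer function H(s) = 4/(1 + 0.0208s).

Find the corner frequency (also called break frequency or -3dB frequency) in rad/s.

Corner frequency = 1/τ = 1/0.0208 = 48.077 rad/s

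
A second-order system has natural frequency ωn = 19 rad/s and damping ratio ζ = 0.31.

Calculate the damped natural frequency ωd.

ωd = ωn√(1 - ζ²) = 19√(1 - 0.31²) = 18.06 rad/s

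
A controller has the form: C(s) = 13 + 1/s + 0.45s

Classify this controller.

This is a Proportional-Integral-Derivative (PID) controller.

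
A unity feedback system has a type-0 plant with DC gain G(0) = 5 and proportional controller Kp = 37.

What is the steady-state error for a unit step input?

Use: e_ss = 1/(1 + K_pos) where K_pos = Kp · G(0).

K_pos = Kp · G(0) = 37 × 5 = 185. e_ss = 1/(1 + 185) = 0.0054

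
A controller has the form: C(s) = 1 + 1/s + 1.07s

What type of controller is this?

This is a Proportional-Integral-Derivative (PID) controller.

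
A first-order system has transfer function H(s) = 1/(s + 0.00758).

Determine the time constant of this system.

For H(s) = 1/(s + 1/τ), the pole is at -1/τ = -0.00758, so τ = 1/0.00758 = 131.9 s.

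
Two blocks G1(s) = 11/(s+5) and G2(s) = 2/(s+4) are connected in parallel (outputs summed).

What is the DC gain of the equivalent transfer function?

Parallel: G_eq = G1 + G2. DC gain = G1(0) + G2(0) = 11/5 + 2/4 = 2.2 + 0.5 = 2.7.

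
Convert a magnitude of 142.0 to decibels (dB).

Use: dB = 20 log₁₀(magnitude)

dB = 20 log₁₀(142.0) = 43.0 dB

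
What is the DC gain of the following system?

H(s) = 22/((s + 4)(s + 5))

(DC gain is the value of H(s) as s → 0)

DC gain = H(0) = 22/(4 × 5) = 22/20 = 1.1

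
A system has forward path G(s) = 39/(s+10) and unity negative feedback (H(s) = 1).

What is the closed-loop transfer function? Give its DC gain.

T(s) = G/(1+GH) = [39/(s+10)] / [1 + 39/(s+10)] = 39/(s+10+39) = 39/(s+49). DC gain = 39/49 = 0.7959.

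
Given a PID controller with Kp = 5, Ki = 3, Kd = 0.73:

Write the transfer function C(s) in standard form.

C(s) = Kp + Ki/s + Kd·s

Substituting values: C(s) = 5 + 3/s + 0.73s = (0.73s² + 5s + 3)/s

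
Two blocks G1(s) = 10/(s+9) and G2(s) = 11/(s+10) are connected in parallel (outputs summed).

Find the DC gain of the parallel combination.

Parallel: G_eq = G1 + G2. DC gain = G1(0) + G2(0) = 10/9 + 11/10 = 1.1111 + 1.1 = 2.2111.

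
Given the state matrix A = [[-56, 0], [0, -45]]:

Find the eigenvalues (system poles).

For diagonal matrix, eigenvalues are diagonal entries: λ₁ = -56, λ₂ = -45.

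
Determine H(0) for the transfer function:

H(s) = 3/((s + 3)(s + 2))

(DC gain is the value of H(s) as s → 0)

DC gain = H(0) = 3/(3 × 2) = 3/6 = 0.5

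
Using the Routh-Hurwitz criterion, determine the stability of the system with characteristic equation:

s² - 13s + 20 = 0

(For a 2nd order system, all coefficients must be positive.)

Coefficients: 1, -13, 20. b=-13 not positive, so system is unstable.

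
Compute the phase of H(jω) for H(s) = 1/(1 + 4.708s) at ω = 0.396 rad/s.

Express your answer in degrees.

Phase = -arctan(ωτ) = -arctan(0.396 × 4.708) = -61.8°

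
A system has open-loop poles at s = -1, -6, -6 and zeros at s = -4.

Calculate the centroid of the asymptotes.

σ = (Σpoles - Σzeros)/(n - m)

σ = (Σpoles - Σzeros)/(n - m) = (-13 - (-4))/(3 - 1) = -9/2 = -4.5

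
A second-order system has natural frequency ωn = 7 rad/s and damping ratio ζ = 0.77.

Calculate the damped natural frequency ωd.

ωd = ωn√(1 - ζ²) = 7√(1 - 0.77²) = 4.47 rad/s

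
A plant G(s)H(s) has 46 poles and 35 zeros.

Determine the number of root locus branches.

Root locus has n branches where n = number of poles = 46.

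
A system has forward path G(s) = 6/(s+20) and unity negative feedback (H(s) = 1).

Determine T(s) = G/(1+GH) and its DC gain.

T(s) = G/(1+GH) = [6/(s+20)] / [1 + 6/(s+20)] = 6/(s+20+6) = 6/(s+26). DC gain = 6/26 = 0.2308.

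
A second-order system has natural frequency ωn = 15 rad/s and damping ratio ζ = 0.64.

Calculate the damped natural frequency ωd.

ωd = ωn√(1 - ζ²) = 15√(1 - 0.64²) = 11.53 rad/s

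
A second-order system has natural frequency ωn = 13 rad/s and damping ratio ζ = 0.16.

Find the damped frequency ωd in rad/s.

ωd = ωn√(1 - ζ²) = 13√(1 - 0.16²) = 12.83 rad/s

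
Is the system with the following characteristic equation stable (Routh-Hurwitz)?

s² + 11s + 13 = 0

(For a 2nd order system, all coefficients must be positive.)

Coefficients: 1, 11, 13. All positive, so system is stable.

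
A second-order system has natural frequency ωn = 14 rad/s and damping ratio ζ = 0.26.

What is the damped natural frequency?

ωd = ωn√(1 - ζ²) = 14√(1 - 0.26²) = 13.52 rad/s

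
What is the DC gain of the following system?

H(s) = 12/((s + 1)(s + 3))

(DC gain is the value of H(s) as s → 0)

DC gain = H(0) = 12/(1 × 3) = 12/3 = 4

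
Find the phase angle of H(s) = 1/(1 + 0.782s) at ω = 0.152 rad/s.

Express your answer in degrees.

Phase = -arctan(ωτ) = -arctan(0.152 × 0.782) = -6.8°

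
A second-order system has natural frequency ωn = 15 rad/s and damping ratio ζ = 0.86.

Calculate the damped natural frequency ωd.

ωd = ωn√(1 - ζ²) = 15√(1 - 0.86²) = 7.65 rad/s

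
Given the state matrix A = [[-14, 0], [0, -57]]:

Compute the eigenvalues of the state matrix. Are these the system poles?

For diagonal matrix, eigenvalues are diagonal entries: λ₁ = -14, λ₂ = -57. Eigenvalues of A = system poles.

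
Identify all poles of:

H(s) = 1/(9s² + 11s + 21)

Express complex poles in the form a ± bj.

Discriminant = 11² - 4×9×21 = 121 - 756 = -635 < 0, so the poles are a complex conjugate pair s = (-11 ± j√635)/(2×9). Real part = -11/(2×9) = -11/18 ≈ -0.6111; imaginary part = ±√635/(2×9) ≈ 1.4000. Poles: s = -0.6111 ± 1.4000j.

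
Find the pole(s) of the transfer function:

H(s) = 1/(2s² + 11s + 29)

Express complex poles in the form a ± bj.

Discriminant = 11² - 4×2×29 = 121 - 232 = -111 < 0, so the poles are a complex conjugate pair s = (-11 ± j√111)/(2×2). Real part = -11/(2×2) = -11/4 = -2.75; imaginary part = ±√111/(2×2) ≈ 2.6339. Poles: s = -2.75 ± 2.6339j.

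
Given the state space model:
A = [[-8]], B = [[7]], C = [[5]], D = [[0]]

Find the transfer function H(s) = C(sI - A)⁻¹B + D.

(sI - A)⁻¹ = 1/(s + 8). H(s) = 5 × 7/(s + 8) + 0 = 35/(s + 8).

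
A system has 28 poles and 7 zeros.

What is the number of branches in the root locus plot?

Root locus has n branches where n = number of poles = 28.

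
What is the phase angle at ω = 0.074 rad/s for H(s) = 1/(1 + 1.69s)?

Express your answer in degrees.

Phase = -arctan(ωτ) = -arctan(0.074 × 1.69) = -7.1°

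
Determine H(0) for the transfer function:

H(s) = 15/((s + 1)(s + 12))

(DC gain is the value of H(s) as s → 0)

DC gain = H(0) = 15/(1 × 12) = 15/12 = 1.25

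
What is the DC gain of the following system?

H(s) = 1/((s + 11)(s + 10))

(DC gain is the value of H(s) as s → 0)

DC gain = H(0) = 1/(11 × 10) = 1/110 = 0.0091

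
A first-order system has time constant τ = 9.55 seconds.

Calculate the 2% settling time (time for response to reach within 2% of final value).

For first-order system, 2% settling time ≈ 4τ = 4 × 9.55 = 38.2 s.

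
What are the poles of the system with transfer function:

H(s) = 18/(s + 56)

Pole is where denominator = 0: s + 56 = 0, so s = -56.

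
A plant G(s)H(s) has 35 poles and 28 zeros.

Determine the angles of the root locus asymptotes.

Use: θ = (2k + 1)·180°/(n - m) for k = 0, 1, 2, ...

n - m = 35 - 28 = 7. Angles: θk = (2k + 1)·180°/7 = 25.71°, 77.14°, 128.57°, 180°, 231.43°, 282.86°, 334.29°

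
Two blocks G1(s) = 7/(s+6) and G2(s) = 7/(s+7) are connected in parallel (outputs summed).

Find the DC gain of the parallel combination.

Parallel: G_eq = G1 + G2. DC gain = G1(0) + G2(0) = 7/6 + 7/7 = 1.1667 + 1 = 2.1667.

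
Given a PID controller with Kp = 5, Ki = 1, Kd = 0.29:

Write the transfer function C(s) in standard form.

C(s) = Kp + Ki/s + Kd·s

Substituting values: C(s) = 5 + 1/s + 0.29s = (0.29s² + 5s + 1)/s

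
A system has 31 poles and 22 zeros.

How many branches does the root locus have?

Root locus has n branches where n = number of poles = 31.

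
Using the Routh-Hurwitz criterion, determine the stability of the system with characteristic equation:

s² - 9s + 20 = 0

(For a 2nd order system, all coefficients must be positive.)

Coefficients: 1, -9, 20. b=-9 not positive, so system is unstable.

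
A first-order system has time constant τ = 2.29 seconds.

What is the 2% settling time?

For first-order system, 2% settling time ≈ 4τ = 4 × 2.29 = 9.16 s.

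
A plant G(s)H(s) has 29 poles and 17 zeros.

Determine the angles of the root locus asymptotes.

n - m = 29 - 17 = 12. Angles: θk = (2k + 1)·180°/12 = 15°, 45°, 75°, 105°, 135°, 165°, 195°, 225°, 255°, 285°, 315°, 345°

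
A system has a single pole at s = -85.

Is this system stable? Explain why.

Pole at s = -85 is in the left half-plane. Stable.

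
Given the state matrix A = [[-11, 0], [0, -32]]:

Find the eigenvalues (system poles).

For diagonal matrix, eigenvalues are diagonal entries: λ₁ = -11, λ₂ = -32.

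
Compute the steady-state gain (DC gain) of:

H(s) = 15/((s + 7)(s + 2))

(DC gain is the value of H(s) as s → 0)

DC gain = H(0) = 15/(7 × 2) = 15/14 = 1.0714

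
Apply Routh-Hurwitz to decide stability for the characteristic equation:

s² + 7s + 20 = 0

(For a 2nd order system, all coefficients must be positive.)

Coefficients: 1, 7, 20. All positive, so system is stable.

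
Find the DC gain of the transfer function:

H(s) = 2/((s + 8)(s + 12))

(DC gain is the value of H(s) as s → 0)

DC gain = H(0) = 2/(8 × 12) = 2/96 = 0.0208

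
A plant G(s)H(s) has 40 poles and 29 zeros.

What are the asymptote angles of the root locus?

n - m = 40 - 29 = 11. Angles: θk = (2k + 1)·180°/11 = 16.36°, 49.09°, 81.82°, 114.55°, 147.27°, 180°, 212.73°, 245.45°, 278.18°, 310.91°, 343.64°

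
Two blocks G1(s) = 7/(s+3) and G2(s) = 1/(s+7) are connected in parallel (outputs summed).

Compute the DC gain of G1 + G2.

Parallel: G_eq = G1 + G2. DC gain = G1(0) + G2(0) = 7/3 + 1/7 = 2.3333 + 0.1429 = 2.4762.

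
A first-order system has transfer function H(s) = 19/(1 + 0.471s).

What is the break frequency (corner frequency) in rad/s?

Corner frequency = 1/τ = 1/0.471 = 2.123 rad/s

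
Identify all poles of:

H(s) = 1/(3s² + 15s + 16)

Discriminant = 15² - 4×3×16 = 225 - 192 = 33 > 0, so two distinct real poles. Using quadratic formula: s = (-15 ± √33)/(2×3) = (-15 ± √33)/6, with √33 ≈ 5.7446. s₁ ≈ -1.5426, s₂ ≈ -3.4574. Poles: s₁ = -1.5426, s₂ = -3.4574.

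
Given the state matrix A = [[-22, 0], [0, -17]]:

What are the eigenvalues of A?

For diagonal matrix, eigenvalues are diagonal entries: λ₁ = -22, λ₂ = -17.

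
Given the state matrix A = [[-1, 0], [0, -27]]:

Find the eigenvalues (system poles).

For diagonal matrix, eigenvalues are diagonal entries: λ₁ = -1, λ₂ = -27.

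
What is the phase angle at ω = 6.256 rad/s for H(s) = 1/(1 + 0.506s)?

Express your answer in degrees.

Phase = -arctan(ωτ) = -arctan(6.256 × 0.506) = -72.5°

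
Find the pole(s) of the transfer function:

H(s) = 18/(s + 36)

Pole is where denominator = 0: s + 36 = 0, so s = -36.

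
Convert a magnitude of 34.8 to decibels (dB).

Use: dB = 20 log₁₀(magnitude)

dB = 20 log₁₀(34.8) = 30.8 dB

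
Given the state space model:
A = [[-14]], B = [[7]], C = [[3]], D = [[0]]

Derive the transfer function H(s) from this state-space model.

(sI - A)⁻¹ = 1/(s + 14). H(s) = 3 × 7/(s + 14) + 0 = 21/(s + 14).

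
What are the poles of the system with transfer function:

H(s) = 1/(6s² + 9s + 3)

Discriminant = 9² - 4×6×3 = 81 - 72 = 9 > 0, so two distinct real poles. Using quadratic formula: s = (-9 ± √9)/(2×6) = (-9 ± √9)/12, with √9 = 3. s₁ = -6/12 = -0.5, s₂ = -12/12 = -1. Poles: s₁ = -0.5, s₂ = -1.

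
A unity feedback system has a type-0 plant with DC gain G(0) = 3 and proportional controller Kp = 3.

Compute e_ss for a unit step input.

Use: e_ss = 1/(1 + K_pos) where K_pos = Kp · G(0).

K_pos = Kp · G(0) = 3 × 3 = 9. e_ss = 1/(1 + 9) = 0.1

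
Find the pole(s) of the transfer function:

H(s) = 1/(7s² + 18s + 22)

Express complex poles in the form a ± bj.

Discriminant = 18² - 4×7×22 = 324 - 616 = -292 < 0, so the poles are a complex conjugate pair s = (-18 ± j√292)/(2×7). Real part = -18/(2×7) = -18/14 ≈ -1.2857; imaginary part = ±√292/(2×7) ≈ 1.2206. Poles: s = -1.2857 ± 1.2206j.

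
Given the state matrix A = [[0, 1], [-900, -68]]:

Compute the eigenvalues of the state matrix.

det(A - λI) = λ² - (-68)λ + 900 = (λ - (-18))(λ - (-50)). Eigenvalues: -18, -50.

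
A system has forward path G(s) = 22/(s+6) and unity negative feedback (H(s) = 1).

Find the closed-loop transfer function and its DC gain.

T(s) = G/(1+GH) = [22/(s+6)] / [1 + 22/(s+6)] = 22/(s+6+22) = 22/(s+28). DC gain = 22/28 = 0.7857.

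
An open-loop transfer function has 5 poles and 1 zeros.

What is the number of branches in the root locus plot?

Root locus has n branches where n = number of poles = 5.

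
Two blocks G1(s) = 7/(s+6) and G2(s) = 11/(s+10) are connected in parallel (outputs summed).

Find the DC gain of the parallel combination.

Parallel: G_eq = G1 + G2. DC gain = G1(0) + G2(0) = 7/6 + 11/10 = 1.1667 + 1.1 = 2.2667.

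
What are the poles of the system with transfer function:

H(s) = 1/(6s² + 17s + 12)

Discriminant = 17² - 4×6×12 = 289 - 288 = 1 > 0, so two distinct real poles. Using quadratic formula: s = (-17 ± √1)/(2×6) = (-17 ± √1)/12, with √1 = 1. s₁ = -16/12 ≈ -1.3333, s₂ = -18/12 = -1.5. Poles: s₁ = -1.3333, s₂ = -1.5.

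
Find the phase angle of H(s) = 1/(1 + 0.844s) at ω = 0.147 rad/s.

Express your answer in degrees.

Phase = -arctan(ωτ) = -arctan(0.147 × 0.844) = -7.1°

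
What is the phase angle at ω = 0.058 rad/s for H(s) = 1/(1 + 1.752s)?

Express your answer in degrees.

Phase = -arctan(ωτ) = -arctan(0.058 × 1.752) = -5.8°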